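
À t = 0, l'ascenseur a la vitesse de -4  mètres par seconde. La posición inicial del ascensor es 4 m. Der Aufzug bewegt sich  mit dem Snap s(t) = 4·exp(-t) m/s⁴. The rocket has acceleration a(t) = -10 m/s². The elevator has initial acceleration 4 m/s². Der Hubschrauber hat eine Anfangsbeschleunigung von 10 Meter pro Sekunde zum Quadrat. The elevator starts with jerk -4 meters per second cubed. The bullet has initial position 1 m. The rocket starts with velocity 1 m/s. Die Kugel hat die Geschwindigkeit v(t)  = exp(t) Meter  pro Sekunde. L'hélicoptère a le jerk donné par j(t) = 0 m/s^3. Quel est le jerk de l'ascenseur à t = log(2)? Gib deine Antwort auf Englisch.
We need to integrate our snap equation s(t) = 4·exp(-t) 1 time. Taking ∫s(t)dt and applying j(0) = -4, we find j(t) = -4·exp(-t). From the given jerk equation j(t) = -4·exp(-t), we substitute t = log(2) to get j = -2.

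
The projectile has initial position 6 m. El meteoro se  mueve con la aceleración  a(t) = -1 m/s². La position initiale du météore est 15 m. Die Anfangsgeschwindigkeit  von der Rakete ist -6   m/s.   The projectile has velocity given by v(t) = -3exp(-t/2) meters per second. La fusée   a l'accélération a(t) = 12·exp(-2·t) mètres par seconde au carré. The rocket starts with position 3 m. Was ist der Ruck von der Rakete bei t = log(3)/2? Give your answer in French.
Nous devons dériver notre équation de l'accélération a(t) = 12·exp(-2·t) 1 fois. En dérivant l'accélération, nous obtenons le jerk: j(t) = -24·exp(-2·t). Nous avons le jerk j(t) = -24·exp(-2·t). En substituant t = log(3)/2: j(log(3)/2) = -8.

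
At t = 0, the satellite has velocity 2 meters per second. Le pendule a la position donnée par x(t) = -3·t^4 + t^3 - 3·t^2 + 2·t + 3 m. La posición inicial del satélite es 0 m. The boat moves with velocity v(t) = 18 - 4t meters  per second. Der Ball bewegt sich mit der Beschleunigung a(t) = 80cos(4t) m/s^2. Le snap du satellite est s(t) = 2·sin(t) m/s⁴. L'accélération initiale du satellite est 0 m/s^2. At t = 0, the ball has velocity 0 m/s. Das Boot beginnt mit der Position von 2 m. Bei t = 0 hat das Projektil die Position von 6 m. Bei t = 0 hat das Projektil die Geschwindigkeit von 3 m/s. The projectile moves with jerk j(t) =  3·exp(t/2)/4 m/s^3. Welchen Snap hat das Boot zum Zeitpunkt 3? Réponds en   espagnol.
Para resolver esto, necesitamos tomar 3 derivadas de nuestra ecuación de la velocidad v(t) = 18 - 4·t. La derivada de la velocidad da la aceleración: a(t) = -4. La derivada de la aceleración da la sacudida: j(t) = 0. Tomando d/dt de j(t), encontramos s(t) = 0. Usando s(t) = 0 y sustituyendo t = 3, encontramos s = 0.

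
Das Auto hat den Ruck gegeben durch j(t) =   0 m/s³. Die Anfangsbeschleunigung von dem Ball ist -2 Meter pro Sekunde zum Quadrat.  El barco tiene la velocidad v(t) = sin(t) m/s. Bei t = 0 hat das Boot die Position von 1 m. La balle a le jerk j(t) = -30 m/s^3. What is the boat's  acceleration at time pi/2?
Starting from velocity v(t) = sin(t), we take 1 derivative. Taking d/dt of v(t), we find a(t) = cos(t). Using a(t) = cos(t) and substituting t = pi/2, we find a = 0.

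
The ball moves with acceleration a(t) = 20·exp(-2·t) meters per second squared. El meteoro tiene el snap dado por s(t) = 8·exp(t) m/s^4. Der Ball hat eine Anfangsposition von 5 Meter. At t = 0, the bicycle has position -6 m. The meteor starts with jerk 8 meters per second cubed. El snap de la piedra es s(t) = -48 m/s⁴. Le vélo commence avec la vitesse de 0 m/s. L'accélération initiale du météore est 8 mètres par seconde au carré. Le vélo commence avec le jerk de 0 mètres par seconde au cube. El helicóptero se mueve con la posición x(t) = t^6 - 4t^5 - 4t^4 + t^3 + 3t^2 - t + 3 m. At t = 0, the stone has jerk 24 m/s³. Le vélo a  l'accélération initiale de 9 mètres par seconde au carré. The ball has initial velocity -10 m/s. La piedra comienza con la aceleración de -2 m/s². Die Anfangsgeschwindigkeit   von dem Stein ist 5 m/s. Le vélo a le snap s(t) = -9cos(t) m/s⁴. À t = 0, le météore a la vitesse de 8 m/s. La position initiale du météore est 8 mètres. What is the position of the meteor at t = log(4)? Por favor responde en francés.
Nous devons intégrer notre équation du snap s(t) = 8·exp(t) 4 fois. En prenant ∫s(t)dt et en appliquant j(0) = 8, nous trouvons j(t) = 8·exp(t). En intégrant le jerk et en utilisant la condition initiale a(0) = 8, nous obtenons a(t) = 8·exp(t). En intégrant l'accélération et en utilisant la condition initiale v(0) = 8, nous obtenons v(t) = 8·exp(t). En prenant ∫v(t)dt et en appliquant x(0) = 8, nous trouvons x(t) = 8·exp(t). En utilisant x(t) = 8·exp(t) et en substituant t = log(4), nous trouvons x = 32.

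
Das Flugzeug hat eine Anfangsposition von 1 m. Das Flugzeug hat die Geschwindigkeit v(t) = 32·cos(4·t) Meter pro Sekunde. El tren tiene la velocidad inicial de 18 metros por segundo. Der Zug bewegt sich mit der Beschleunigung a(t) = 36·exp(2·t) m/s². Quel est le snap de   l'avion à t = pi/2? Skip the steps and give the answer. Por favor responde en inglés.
The answer is 0.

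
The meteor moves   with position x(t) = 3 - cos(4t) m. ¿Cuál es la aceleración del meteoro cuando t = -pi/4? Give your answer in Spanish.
Para resolver esto, necesitamos tomar 2 derivadas de nuestra ecuación de la posición x(t) = 3 - cos(4·t). La derivada de la posición da la velocidad: v(t) = 4·sin(4·t). Tomando d/dt de v(t), encontramos a(t) = 16·cos(4·t). Tenemos la aceleración a(t) = 16·cos(4·t). Sustituyendo t = -pi/4: a(-pi/4) = -16.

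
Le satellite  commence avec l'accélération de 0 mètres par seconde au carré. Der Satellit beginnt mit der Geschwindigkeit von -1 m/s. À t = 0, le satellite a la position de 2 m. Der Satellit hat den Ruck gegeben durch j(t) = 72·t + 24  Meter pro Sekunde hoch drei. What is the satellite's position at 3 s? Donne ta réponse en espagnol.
Necesitamos integrar nuestra ecuación de la sacudida j(t) = 72·t + 24 3 veces. La antiderivada de la sacudida, con a(0) = 0, da la aceleración: a(t) = 12·t·(3·t + 2). Integrando la aceleración y usando la condición inicial v(0) = -1, obtenemos v(t) = 12·t^3 + 12·t^2 - 1. La antiderivada de la velocidad es la posición. Usando x(0) = 2, obtenemos x(t) = 3·t^4 + 4·t^3 - t + 2. Tenemos la posición x(t) = 3·t^4 + 4·t^3 - t + 2. Sustituyendo t = 3: x(3) = 350.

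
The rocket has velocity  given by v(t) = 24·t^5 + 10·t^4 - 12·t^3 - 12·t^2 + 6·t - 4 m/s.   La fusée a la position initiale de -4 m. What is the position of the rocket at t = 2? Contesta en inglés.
We must find the integral of our velocity equation v(t) = 24·t^5 + 10·t^4 - 12·t^3 - 12·t^2 + 6·t - 4 1 time. The antiderivative of velocity, with x(0) = -4, gives position: x(t) = 4·t^6 + 2·t^5 - 3·t^4 - 4·t^3 + 3·t^2 - 4·t - 4. We have position x(t) = 4·t^6 + 2·t^5 - 3·t^4 - 4·t^3 + 3·t^2 - 4·t - 4. Substituting t = 2: x(2) = 240.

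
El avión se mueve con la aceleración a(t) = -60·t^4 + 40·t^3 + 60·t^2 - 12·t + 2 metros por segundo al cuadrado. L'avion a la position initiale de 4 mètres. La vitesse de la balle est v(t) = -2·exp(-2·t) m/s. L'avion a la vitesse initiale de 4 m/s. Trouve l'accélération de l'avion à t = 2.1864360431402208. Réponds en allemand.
Wir haben die Beschleunigung a(t) = -60·t^4 + 40·t^3 + 60·t^2 - 12·t + 2. Durch Einsetzen von t = 2.1864360431402208: a(2.1864360431402208) = -690.508843005907.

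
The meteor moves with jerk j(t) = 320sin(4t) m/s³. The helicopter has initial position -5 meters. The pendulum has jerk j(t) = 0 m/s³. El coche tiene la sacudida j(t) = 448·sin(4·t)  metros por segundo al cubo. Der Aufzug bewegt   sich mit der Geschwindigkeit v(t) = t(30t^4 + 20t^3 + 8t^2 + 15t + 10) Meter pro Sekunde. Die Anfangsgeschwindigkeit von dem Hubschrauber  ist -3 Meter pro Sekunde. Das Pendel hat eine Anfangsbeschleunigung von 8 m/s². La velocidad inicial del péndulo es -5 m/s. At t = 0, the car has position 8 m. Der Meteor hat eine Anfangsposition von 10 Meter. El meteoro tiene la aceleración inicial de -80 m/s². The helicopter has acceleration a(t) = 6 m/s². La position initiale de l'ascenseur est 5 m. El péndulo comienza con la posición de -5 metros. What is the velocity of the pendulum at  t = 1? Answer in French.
Nous devons trouver l'intégrale de notre équation du jerk j(t) = 0 2 fois. En intégrant le jerk et en utilisant la condition initiale a(0) = 8, nous obtenons a(t) = 8. L'intégrale de l'accélération, avec v(0) = -5, donne la vitesse: v(t) = 8·t - 5. Nous avons la vitesse v(t) = 8·t - 5. En substituant t = 1: v(1) = 3.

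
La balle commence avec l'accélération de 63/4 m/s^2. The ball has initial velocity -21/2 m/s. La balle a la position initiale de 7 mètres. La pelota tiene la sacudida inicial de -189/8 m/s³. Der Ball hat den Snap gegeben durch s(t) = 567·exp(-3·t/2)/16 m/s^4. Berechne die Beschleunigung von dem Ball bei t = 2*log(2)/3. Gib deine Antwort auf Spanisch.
Partiendo del snap s(t) = 567·exp(-3·t/2)/16, tomamos 2 integrales. La integral del snap es la sacudida. Usando j(0) = -189/8, obtenemos j(t) = -189·exp(-3·t/2)/8. La integral de la sacudida, con a(0) = 63/4, da la aceleración: a(t) = 63·exp(-3·t/2)/4. Tenemos la aceleración a(t) = 63·exp(-3·t/2)/4. Sustituyendo t = 2*log(2)/3: a(2*log(2)/3) = 63/8.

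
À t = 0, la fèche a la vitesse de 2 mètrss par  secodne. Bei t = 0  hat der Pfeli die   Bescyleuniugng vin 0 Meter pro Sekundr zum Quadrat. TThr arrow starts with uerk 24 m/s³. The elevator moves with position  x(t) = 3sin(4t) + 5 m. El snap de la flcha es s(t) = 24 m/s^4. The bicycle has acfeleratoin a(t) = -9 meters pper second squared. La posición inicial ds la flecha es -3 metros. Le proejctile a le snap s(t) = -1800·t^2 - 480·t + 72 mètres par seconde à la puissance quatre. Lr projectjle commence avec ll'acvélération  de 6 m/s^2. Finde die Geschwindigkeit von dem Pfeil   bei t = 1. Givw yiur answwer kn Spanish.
Para resolver esto, necesitamos tomar 3 integrales de nuestra ecuación del snap s(t) = 24. La integral del snap es la sacudida. Usando j(0) = 24, obtenemos j(t) = 24·t + 24. Integrando la sacudida y usando la condición inicial a(0) = 0, obtenemos a(t) = 12·t·(t + 2). La antiderivada de la aceleración, con v(0) = 2, da la velocidad: v(t) = 4·t^3 + 12·t^2 + 2. Tenemos la velocidad v(t) = 4·t^3 + 12·t^2 + 2. Sustituyendo t = 1: v(1) = 18.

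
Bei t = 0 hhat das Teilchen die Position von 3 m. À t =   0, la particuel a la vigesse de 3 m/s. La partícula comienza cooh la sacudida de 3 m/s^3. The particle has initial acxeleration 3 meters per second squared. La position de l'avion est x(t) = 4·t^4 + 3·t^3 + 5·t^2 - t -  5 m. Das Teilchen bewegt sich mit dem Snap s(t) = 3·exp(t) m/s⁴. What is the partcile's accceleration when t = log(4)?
To find the answer, we compute 2 antiderivatives of s(t) = 3·exp(t). Taking ∫s(t)dt and applying j(0) = 3, we find j(t) = 3·exp(t). The integral of jerk is acceleration. Using a(0) = 3, we get a(t) = 3·exp(t). Using a(t) = 3·exp(t) and substituting t = log(4), we find a = 12.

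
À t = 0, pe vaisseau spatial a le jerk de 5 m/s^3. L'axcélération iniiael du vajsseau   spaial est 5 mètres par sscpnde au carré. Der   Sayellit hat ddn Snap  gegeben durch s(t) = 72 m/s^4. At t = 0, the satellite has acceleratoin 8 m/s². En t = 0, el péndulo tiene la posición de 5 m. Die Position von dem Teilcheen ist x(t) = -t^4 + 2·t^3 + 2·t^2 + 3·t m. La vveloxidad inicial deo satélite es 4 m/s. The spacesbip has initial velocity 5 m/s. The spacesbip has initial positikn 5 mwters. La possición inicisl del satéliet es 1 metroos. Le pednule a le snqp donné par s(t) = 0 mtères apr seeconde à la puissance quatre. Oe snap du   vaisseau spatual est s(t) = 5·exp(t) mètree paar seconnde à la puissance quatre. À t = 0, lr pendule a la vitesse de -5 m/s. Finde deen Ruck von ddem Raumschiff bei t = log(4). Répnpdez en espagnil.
Partiendo del snap s(t) = 5·exp(t), tomamos 1 integral. Integrando el snap y usando la condición inicial j(0) = 5, obtenemos j(t) = 5·exp(t). Usando j(t) = 5·exp(t) y sustituyendo t = log(4), encontramos j = 20.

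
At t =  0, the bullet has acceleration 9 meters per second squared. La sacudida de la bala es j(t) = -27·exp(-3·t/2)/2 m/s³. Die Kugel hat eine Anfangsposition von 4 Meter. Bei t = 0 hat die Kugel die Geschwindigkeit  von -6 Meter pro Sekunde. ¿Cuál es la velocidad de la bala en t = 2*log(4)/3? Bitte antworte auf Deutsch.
Wir müssen unsere Gleichung für den Ruck j(t) = -27·exp(-3·t/2)/2 2-mal integrieren. Das Integral von dem Ruck ist die Beschleunigung. Mit a(0) = 9 erhalten wir a(t) = 9·exp(-3·t/2). Mit ∫a(t)dt und Anwendung von v(0) = -6, finden wir v(t) = -6·exp(-3·t/2). Mit v(t) = -6·exp(-3·t/2) und Einsetzen von t = 2*log(4)/3, finden wir v = -3/2.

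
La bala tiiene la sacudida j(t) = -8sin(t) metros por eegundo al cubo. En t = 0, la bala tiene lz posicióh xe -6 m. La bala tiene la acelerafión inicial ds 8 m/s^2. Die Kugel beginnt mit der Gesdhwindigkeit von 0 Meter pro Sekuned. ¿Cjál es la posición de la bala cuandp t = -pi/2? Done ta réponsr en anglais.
To find the answer, we compute 3 integrals of j(t) = -8·sin(t). Integrating jerk and using the initial condition a(0) = 8, we get a(t) = 8·cos(t). The integral of acceleration is velocity. Using v(0) = 0, we get v(t) = 8·sin(t). Integrating velocity and using the initial condition x(0) = -6, we get x(t) = 2 - 8·cos(t). From the given position equation x(t) = 2 - 8·cos(t), we substitute t = -pi/2 to get x = 2.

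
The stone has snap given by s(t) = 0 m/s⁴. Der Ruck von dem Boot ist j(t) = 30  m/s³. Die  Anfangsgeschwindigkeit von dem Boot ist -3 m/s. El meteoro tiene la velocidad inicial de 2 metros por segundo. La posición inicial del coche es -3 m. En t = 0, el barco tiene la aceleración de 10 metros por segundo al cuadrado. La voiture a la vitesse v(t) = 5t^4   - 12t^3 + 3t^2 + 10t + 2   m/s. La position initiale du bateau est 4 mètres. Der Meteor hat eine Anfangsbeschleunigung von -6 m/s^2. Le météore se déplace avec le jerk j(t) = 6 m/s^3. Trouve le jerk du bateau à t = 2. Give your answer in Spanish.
Usando j(t) = 30 y sustituyendo t = 2, encontramos j = 30.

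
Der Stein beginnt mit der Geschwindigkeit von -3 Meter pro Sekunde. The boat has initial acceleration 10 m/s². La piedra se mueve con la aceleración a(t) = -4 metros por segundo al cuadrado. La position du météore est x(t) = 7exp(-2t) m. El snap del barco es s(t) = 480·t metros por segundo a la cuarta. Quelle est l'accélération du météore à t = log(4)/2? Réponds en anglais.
To solve this, we need to take 2 derivatives of our position equation x(t) = 7·exp(-2·t). Taking d/dt of x(t), we find v(t) = -14·exp(-2·t). Taking d/dt of v(t), we find a(t) = 28·exp(-2·t). We have acceleration a(t) = 28·exp(-2·t). Substituting t = log(4)/2: a(log(4)/2) = 7.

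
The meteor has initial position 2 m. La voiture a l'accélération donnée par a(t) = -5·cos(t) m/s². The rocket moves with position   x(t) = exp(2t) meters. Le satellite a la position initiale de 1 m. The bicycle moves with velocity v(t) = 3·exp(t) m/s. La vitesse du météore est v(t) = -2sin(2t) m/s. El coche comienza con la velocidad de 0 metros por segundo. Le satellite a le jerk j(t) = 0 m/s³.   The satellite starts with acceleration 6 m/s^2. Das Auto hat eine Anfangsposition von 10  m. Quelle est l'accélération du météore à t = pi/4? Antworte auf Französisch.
Pour résoudre ceci, nous devons prendre 1 dérivée de notre équation de la vitesse v(t) = -2·sin(2·t). En prenant d/dt de v(t), nous trouvons a(t) = -4·cos(2·t). En utilisant a(t) = -4·cos(2·t) et en substituant t = pi/4, nous trouvons a = 0.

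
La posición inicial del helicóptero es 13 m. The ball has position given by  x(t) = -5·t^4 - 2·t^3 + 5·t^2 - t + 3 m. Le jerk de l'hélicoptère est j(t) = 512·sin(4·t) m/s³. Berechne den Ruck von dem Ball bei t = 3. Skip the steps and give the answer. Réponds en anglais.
j(3) = -372.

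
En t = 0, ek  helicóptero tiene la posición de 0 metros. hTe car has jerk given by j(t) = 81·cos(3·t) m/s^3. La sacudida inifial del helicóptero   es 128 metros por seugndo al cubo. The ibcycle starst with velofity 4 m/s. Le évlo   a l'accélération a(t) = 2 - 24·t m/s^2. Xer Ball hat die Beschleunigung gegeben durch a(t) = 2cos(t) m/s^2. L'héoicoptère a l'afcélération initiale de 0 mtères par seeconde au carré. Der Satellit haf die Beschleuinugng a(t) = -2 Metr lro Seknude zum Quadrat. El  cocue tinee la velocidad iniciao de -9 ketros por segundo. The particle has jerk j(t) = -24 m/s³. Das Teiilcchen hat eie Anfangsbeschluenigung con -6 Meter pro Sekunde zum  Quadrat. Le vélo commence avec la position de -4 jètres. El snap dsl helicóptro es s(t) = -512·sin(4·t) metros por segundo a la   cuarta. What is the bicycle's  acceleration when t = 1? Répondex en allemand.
Aus der Gleichung für die Beschleunigung a(t) = 2 - 24·t, setzen wir t = 1 ein und erhalten a = -22.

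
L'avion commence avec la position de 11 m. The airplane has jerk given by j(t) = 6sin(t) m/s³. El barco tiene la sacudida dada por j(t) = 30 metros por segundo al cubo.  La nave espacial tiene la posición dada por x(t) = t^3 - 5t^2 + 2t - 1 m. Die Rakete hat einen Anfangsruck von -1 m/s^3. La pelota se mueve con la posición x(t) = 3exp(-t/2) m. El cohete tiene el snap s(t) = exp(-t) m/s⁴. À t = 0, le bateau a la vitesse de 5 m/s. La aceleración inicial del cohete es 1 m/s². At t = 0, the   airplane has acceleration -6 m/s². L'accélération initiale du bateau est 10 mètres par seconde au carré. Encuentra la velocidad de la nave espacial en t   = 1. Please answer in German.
Ausgehend von der Position x(t) = t^3 - 5·t^2 + 2·t - 1, nehmen wir 1 Ableitung. Mit d/dt von x(t) finden wir v(t) = 3·t^2 - 10·t + 2. Mit v(t) = 3·t^2 - 10·t + 2 und Einsetzen von t = 1, finden wir v = -5.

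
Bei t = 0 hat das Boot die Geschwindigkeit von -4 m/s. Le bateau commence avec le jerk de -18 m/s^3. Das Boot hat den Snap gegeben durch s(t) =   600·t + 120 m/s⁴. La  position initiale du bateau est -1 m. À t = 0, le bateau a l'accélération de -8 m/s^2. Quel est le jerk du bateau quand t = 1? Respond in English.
To solve this, we need to take 1 integral of our snap equation s(t) = 600·t + 120. Integrating snap and using the initial condition j(0) = -18, we get j(t) = 300·t^2 + 120·t - 18. We have jerk j(t) = 300·t^2 + 120·t - 18. Substituting t = 1: j(1) = 402.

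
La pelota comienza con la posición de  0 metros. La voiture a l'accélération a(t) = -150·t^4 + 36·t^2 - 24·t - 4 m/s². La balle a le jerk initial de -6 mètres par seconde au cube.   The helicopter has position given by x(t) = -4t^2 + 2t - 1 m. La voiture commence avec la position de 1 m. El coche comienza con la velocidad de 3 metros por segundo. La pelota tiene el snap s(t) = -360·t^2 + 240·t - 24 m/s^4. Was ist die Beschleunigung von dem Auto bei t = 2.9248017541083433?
Mit a(t) = -150·t^4 + 36·t^2 - 24·t - 4 und Einsetzen von t = 2.9248017541083433, finden wir a = -10743.0659787477.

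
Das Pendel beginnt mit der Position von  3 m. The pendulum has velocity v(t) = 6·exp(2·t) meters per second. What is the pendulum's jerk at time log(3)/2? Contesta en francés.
Pour résoudre ceci, nous devons prendre 2 dérivées de notre équation de la vitesse v(t) = 6·exp(2·t). En prenant d/dt de v(t), nous trouvons a(t) = 12·exp(2·t). La dérivée de l'accélération donne le jerk: j(t) = 24·exp(2·t). En utilisant j(t) = 24·exp(2·t) et en substituant t = log(3)/2, nous trouvons j = 72.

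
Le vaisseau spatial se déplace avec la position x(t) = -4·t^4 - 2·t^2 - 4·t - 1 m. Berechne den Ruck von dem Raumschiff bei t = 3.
Wir müssen unsere Gleichung für die Position x(t) = -4·t^4 - 2·t^2 - 4·t - 1 3-mal ableiten. Die Ableitung von der Position ergibt die Geschwindigkeit: v(t) = -16·t^3 - 4·t - 4. Die Ableitung von der Geschwindigkeit ergibt die Beschleunigung: a(t) = -48·t^2 - 4. Die Ableitung von der Beschleunigung ergibt den Ruck: j(t) = -96·t. Wir haben den Ruck j(t) = -96·t. Durch Einsetzen von t = 3: j(3) = -288.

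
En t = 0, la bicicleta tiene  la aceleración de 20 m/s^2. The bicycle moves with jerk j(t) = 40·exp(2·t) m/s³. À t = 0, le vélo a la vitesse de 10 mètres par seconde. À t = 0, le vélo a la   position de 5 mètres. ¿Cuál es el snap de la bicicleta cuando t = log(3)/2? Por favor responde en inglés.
To solve this, we need to take 1 derivative of our jerk equation j(t) = 40·exp(2·t). Taking d/dt of j(t), we find s(t) = 80·exp(2·t). From the given snap equation s(t) = 80·exp(2·t), we substitute t = log(3)/2 to get s = 240.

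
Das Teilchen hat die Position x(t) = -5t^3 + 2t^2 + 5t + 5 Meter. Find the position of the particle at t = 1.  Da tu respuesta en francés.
En utilisant x(t) = -5·t^3 + 2·t^2 + 5·t + 5 et en substituant t = 1, nous trouvons x = 7.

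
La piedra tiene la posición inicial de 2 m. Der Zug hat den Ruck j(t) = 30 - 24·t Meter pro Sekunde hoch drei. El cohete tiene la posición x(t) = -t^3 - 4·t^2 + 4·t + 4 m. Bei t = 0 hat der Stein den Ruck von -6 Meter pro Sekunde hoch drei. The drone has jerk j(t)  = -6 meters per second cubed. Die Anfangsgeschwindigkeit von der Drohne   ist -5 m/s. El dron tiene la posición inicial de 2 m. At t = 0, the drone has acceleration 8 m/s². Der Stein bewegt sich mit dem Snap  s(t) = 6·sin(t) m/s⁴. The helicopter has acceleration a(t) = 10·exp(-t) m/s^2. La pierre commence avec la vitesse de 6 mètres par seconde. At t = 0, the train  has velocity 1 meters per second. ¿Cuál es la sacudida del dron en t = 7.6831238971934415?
Tenemos la sacudida j(t) = -6. Sustituyendo t = 7.6831238971934415: j(7.6831238971934415) = -6.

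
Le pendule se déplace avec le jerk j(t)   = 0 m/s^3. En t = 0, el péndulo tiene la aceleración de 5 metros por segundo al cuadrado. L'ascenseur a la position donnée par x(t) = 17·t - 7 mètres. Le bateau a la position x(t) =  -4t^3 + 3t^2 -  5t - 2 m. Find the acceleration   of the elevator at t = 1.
Starting from position x(t) = 17·t - 7, we take 2 derivatives. Differentiating position, we get velocity: v(t) = 17. The derivative of velocity gives acceleration: a(t) = 0. From the given acceleration equation a(t) = 0, we substitute t = 1 to get a = 0.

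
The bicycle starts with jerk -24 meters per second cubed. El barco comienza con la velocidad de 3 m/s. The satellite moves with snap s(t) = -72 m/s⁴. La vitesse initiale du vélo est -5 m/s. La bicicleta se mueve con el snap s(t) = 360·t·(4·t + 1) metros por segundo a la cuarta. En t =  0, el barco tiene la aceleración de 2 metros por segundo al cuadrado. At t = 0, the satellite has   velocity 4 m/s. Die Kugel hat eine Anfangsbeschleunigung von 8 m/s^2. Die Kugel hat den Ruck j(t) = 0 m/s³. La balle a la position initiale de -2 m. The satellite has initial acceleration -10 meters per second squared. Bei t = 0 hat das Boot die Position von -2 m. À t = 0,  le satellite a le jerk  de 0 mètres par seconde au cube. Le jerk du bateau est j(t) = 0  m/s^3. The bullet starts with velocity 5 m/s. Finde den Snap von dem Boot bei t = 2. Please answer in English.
Starting from jerk j(t) = 0, we take 1 derivative. The derivative of jerk gives snap: s(t) = 0. Using s(t) = 0 and substituting t = 2, we find s = 0.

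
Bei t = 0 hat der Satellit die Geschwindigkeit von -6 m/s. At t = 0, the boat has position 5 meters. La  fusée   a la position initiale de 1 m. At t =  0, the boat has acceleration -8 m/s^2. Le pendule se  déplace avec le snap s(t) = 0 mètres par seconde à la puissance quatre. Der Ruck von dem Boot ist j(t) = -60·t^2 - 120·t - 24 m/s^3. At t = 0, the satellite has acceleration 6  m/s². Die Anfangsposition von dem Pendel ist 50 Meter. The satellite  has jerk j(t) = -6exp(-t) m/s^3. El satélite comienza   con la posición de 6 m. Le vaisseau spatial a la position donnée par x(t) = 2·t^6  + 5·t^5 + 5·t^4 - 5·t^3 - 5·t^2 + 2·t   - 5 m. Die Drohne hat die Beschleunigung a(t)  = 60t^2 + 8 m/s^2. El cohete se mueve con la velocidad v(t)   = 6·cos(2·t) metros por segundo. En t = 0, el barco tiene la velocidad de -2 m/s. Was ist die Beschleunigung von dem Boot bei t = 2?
Wir müssen die Stammfunktion unserer Gleichung für den Ruck j(t) = -60·t^2 - 120·t - 24 1-mal finden. Durch Integration von dem Ruck und Verwendung der Anfangsbedingung a(0) = -8, erhalten wir a(t) = -20·t^3 - 60·t^2 - 24·t - 8. Mit a(t) = -20·t^3 - 60·t^2 - 24·t - 8 und Einsetzen von t = 2, finden wir a = -456.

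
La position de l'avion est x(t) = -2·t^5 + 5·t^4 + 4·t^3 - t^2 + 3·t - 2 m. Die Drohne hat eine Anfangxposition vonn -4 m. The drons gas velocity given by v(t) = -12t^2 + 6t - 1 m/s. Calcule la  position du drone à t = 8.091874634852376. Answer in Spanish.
Para resolver esto, necesitamos tomar 1 antiderivada de nuestra ecuación de la velocidad v(t) = -12·t^2 + 6·t - 1. Tomando ∫v(t)dt y aplicando x(0) = -4, encontramos x(t) = -4·t^3 + 3·t^2 - t - 4. Usando x(t) = -4·t^3 + 3·t^2 - t - 4 y sustituyendo t = 8.091874634852376, encontramos x = -1935.02972197804.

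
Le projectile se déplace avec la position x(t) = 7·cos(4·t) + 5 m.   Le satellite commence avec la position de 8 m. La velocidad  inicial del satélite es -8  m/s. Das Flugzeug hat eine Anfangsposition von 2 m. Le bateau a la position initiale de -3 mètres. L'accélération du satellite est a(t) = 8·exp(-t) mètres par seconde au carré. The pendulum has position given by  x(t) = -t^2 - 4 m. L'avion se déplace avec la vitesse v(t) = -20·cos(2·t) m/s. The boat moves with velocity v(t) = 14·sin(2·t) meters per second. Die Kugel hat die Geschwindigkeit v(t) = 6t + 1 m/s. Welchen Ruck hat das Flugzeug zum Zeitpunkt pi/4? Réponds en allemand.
Ausgehend von der Geschwindigkeit v(t) = -20·cos(2·t), nehmen wir 2 Ableitungen. Durch Ableiten von der Geschwindigkeit erhalten wir die Beschleunigung: a(t) = 40·sin(2·t). Durch Ableiten von der Beschleunigung erhalten wir den Ruck: j(t) = 80·cos(2·t). Aus der Gleichung für den Ruck j(t) = 80·cos(2·t), setzen wir t = pi/4 ein und erhalten j = 0.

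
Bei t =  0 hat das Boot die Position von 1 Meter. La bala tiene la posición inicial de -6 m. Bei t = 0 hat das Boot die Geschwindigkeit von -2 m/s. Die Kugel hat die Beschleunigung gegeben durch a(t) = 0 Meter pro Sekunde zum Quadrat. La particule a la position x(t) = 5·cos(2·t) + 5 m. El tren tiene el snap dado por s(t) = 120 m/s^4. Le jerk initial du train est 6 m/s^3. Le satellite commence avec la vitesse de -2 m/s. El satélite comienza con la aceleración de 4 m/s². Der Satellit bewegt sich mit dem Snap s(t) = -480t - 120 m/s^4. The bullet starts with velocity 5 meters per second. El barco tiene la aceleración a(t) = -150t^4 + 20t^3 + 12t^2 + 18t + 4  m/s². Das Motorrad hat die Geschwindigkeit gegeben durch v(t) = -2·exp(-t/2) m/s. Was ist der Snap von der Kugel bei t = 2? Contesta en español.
Partiendo de la aceleración a(t) = 0, tomamos 2 derivadas. Derivando la aceleración, obtenemos la sacudida: j(t) = 0. La derivada de la sacudida da el snap: s(t) = 0. Usando s(t) = 0 y sustituyendo t = 2, encontramos s = 0.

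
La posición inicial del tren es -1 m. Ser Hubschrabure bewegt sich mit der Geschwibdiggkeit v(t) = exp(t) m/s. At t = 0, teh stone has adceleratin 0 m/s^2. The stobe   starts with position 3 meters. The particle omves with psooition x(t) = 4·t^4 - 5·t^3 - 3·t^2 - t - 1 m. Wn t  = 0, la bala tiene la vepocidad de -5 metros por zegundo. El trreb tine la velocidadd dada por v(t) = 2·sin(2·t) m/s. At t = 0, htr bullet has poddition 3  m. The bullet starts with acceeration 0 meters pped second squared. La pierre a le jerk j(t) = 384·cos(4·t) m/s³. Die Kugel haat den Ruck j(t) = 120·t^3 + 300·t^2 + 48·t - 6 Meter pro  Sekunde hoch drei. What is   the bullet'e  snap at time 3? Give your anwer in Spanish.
Para resolver esto, necesitamos tomar 1 derivada de nuestra ecuación de la sacudida j(t) = 120·t^3 + 300·t^2 + 48·t - 6. Tomando d/dt de j(t), encontramos s(t) = 360·t^2 + 600·t + 48. Tenemos el snap s(t) = 360·t^2 + 600·t + 48. Sustituyendo t = 3: s(3) = 5088.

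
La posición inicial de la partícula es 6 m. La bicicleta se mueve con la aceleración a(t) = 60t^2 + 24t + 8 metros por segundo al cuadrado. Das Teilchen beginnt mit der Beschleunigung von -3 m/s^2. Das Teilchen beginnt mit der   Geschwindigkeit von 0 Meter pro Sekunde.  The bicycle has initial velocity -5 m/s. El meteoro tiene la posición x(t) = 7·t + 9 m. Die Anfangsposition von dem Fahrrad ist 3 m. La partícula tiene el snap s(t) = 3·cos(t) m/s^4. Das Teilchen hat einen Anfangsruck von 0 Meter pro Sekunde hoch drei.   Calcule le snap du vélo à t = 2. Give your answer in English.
Starting from acceleration a(t) = 60·t^2 + 24·t + 8, we take 2 derivatives. Differentiating acceleration, we get jerk: j(t) = 120·t + 24. The derivative of jerk gives snap: s(t) = 120. From the given snap equation s(t) = 120, we substitute t = 2 to get s = 120.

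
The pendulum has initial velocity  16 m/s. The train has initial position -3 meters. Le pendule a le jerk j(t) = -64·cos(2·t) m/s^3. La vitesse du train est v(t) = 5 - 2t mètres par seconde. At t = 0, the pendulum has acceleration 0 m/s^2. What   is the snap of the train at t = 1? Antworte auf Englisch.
Starting from velocity v(t) = 5 - 2·t, we take 3 derivatives. Differentiating velocity, we get acceleration: a(t) = -2. Taking d/dt of a(t), we find j(t) = 0. The derivative of jerk gives snap: s(t) = 0. We have snap s(t) = 0. Substituting t = 1: s(1) = 0.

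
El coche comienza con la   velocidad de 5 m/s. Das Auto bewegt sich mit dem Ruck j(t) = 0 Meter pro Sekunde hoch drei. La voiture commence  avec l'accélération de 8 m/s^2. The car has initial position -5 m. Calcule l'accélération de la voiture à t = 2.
Nous devons trouver l'intégrale de notre équation du jerk j(t) = 0 1 fois. La primitive du jerk est l'accélération. En utilisant a(0) = 8, nous obtenons a(t) = 8. De l'équation de l'accélération a(t) = 8, nous substituons t = 2 pour obtenir a = 8.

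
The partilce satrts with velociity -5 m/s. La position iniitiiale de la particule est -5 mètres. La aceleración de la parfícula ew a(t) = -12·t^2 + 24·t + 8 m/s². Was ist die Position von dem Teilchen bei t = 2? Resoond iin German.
Wir müssen das Integral unserer Gleichung für die Beschleunigung a(t) = -12·t^2 + 24·t + 8 2-mal finden. Das Integral von der Beschleunigung, mit v(0) = -5, ergibt die Geschwindigkeit: v(t) = -4·t^3 + 12·t^2 + 8·t - 5. Mit ∫v(t)dt und Anwendung von x(0) = -5, finden wir x(t) = -t^4 + 4·t^3 + 4·t^2 - 5·t - 5. Mit x(t) = -t^4 + 4·t^3 + 4·t^2 - 5·t - 5 und Einsetzen von t = 2, finden wir x = 17.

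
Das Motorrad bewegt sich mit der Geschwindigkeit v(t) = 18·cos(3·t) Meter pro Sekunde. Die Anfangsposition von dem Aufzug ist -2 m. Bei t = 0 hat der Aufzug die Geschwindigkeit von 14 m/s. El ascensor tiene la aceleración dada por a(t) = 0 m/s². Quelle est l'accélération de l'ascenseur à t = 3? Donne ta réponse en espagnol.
Usando a(t) = 0 y sustituyendo t = 3, encontramos a = 0.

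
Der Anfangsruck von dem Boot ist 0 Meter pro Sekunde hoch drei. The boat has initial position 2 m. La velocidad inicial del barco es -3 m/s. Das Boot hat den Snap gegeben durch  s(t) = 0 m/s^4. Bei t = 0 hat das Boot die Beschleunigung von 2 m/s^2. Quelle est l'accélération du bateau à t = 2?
Pour résoudre ceci, nous devons prendre 2 intégrales de notre équation du snap s(t) = 0. En intégrant le snap et en utilisant la condition initiale j(0) = 0, nous obtenons j(t) = 0. En prenant ∫j(t)dt et en appliquant a(0) = 2, nous trouvons a(t) = 2. Nous avons l'accélération a(t) = 2. En substituant t = 2: a(2) = 2.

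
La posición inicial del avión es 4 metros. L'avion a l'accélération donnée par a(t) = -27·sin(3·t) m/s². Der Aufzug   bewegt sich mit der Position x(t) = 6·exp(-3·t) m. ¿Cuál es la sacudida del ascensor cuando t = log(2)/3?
Partiendo de la posición x(t) = 6·exp(-3·t), tomamos 3 derivadas. La derivada de la posición da la velocidad: v(t) = -18·exp(-3·t). Tomando d/dt de v(t), encontramos a(t) = 54·exp(-3·t). Tomando d/dt de a(t), encontramos j(t) = -162·exp(-3·t). De la ecuación de la sacudida j(t) = -162·exp(-3·t), sustituimos t = log(2)/3 para obtener j = -81.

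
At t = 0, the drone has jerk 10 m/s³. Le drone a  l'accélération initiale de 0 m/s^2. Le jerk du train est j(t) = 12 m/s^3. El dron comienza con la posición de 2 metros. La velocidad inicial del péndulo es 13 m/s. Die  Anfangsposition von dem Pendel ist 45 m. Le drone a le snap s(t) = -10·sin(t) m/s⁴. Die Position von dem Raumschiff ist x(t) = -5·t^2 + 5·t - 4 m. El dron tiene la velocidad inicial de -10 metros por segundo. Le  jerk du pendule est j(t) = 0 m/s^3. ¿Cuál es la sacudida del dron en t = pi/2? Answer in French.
Pour résoudre ceci, nous devons prendre 1 primitive de notre équation du snap s(t) = -10·sin(t). En intégrant le snap et en utilisant la condition initiale j(0) = 10, nous obtenons j(t) = 10·cos(t). Nous avons le jerk j(t) = 10·cos(t). En substituant t = pi/2: j(pi/2) = 0.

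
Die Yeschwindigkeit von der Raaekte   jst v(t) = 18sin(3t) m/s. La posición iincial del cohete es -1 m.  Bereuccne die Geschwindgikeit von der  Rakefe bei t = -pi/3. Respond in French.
Nous avons la vitesse v(t) = 18·sin(3·t). En substituant t = -pi/3: v(-pi/3) = 0.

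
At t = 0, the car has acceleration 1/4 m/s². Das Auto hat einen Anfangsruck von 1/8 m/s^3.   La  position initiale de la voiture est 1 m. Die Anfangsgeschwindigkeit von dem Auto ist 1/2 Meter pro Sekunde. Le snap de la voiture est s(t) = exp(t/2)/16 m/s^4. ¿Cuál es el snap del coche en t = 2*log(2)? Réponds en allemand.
Mit s(t) = exp(t/2)/16 und Einsetzen von t = 2*log(2), finden wir s = 1/8.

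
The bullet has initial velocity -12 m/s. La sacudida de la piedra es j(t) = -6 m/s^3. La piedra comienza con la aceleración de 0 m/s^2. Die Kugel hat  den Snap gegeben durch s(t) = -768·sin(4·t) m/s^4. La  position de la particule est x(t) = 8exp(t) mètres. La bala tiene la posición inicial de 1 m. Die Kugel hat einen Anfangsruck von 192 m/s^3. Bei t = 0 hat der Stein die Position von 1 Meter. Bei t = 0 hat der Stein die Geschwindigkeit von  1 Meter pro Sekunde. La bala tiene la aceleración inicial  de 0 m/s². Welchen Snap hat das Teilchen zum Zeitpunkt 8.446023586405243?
Ausgehend von der Position x(t) = 8·exp(t), nehmen wir 4 Ableitungen. Durch Ableiten von der Position erhalten wir die Geschwindigkeit: v(t) = 8·exp(t). Die Ableitung von der Geschwindigkeit ergibt die Beschleunigung: a(t) = 8·exp(t). Durch Ableiten von der Beschleunigung erhalten wir den Ruck: j(t) = 8·exp(t). Die Ableitung von dem Ruck ergibt den Snap: s(t) = 8·exp(t). Aus der Gleichung für den Snap s(t) = 8·exp(t), setzen wir t = 8.446023586405243 ein und erhalten s = 37252.1569967812.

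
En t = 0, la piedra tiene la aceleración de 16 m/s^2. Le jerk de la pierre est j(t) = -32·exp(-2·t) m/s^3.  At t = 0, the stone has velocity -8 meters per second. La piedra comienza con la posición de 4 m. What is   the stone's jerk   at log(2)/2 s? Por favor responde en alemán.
Wir haben den Ruck j(t) = -32·exp(-2·t). Durch Einsetzen von t = log(2)/2: j(log(2)/2) = -16.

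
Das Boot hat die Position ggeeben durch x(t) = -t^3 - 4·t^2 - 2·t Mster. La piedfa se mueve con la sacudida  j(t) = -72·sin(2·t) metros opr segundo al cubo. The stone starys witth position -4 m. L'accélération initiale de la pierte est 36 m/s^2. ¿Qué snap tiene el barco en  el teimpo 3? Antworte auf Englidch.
We must differentiate our position equation x(t) = -t^3 - 4·t^2 - 2·t 4 times. The derivative of position gives velocity: v(t) = -3·t^2 - 8·t - 2. Taking d/dt of v(t), we find a(t) = -6·t - 8. The derivative of acceleration gives jerk: j(t) = -6. The derivative of jerk gives snap: s(t) = 0. From the given snap equation s(t) = 0, we substitute t = 3 to get s = 0.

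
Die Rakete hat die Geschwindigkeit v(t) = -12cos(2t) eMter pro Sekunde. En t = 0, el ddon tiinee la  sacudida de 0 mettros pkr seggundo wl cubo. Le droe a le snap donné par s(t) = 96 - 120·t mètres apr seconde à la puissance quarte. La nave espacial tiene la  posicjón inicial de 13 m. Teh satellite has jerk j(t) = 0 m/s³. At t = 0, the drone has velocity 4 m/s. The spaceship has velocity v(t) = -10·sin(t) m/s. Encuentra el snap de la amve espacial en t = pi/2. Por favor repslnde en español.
Debemos derivar nuestra ecuación de la velocidad v(t) = -10·sin(t) 3 veces. Derivando la velocidad, obtenemos la aceleración: a(t) = -10·cos(t). Tomando d/dt de a(t), encontramos j(t) = 10·sin(t). Derivando la sacudida, obtenemos el snap: s(t) = 10·cos(t). De la ecuación del snap s(t) = 10·cos(t), sustituimos t = pi/2 para obtener s = 0.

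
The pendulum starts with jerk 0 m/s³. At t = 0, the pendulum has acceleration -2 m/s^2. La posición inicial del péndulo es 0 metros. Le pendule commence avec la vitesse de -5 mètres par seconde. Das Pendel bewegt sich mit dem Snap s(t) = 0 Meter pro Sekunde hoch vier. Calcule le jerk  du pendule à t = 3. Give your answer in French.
Nous devons intégrer notre équation du snap s(t) = 0 1 fois. En prenant ∫s(t)dt et en appliquant j(0) = 0, nous trouvons j(t) = 0. De l'équation du jerk j(t) = 0, nous substituons t = 3 pour obtenir j = 0.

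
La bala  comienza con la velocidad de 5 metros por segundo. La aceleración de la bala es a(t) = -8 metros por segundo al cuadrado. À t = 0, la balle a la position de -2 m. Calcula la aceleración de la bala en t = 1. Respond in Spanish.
De la ecuación de la aceleración a(t) = -8, sustituimos t = 1 para obtener a = -8.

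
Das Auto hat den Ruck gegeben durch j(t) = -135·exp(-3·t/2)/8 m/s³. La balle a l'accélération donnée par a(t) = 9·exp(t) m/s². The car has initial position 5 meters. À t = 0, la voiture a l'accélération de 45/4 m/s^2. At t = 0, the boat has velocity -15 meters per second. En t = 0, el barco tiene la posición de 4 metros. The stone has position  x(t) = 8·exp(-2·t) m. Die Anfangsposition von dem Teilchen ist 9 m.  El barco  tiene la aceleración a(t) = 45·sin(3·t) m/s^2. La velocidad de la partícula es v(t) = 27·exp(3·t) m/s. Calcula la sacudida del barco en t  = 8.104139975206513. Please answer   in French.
En partant de l'accélération a(t) = 45·sin(3·t), nous prenons 1 dérivée. La dérivée de l'accélération donne le jerk: j(t) = 135·cos(3·t). Nous avons le jerk j(t) = 135·cos(3·t). En substituant t = 8.104139975206513: j(8.104139975206513) = 92.0681441085732.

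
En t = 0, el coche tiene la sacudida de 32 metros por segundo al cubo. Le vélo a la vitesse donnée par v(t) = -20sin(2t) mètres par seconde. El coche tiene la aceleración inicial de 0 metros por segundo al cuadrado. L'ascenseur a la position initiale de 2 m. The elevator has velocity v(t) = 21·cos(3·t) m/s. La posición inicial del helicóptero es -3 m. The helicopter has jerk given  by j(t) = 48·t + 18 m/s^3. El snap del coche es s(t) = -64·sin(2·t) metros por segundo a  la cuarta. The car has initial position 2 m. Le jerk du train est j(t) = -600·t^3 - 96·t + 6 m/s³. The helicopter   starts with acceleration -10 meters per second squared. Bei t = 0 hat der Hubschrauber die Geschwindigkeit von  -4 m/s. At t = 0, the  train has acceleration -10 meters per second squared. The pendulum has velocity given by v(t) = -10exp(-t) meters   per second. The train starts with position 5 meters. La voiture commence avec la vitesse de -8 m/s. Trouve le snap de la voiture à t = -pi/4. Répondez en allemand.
Mit s(t) = -64·sin(2·t) und Einsetzen von t = -pi/4, finden wir s = 64.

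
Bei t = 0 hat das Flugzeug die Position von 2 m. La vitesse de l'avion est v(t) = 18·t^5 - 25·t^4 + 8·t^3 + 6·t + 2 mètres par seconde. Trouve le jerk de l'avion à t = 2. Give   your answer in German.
Um dies zu lösen, müssen wir 2 Ableitungen unserer Gleichung für die Geschwindigkeit v(t) = 18·t^5 - 25·t^4 + 8·t^3 + 6·t + 2 nehmen. Mit d/dt von v(t) finden wir a(t) = 90·t^4 - 100·t^3 + 24·t^2 + 6. Die Ableitung von der Beschleunigung ergibt den Ruck: j(t) = 360·t^3 - 300·t^2 + 48·t. Wir haben den Ruck j(t) = 360·t^3 - 300·t^2 + 48·t. Durch Einsetzen von t = 2: j(2) = 1776.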